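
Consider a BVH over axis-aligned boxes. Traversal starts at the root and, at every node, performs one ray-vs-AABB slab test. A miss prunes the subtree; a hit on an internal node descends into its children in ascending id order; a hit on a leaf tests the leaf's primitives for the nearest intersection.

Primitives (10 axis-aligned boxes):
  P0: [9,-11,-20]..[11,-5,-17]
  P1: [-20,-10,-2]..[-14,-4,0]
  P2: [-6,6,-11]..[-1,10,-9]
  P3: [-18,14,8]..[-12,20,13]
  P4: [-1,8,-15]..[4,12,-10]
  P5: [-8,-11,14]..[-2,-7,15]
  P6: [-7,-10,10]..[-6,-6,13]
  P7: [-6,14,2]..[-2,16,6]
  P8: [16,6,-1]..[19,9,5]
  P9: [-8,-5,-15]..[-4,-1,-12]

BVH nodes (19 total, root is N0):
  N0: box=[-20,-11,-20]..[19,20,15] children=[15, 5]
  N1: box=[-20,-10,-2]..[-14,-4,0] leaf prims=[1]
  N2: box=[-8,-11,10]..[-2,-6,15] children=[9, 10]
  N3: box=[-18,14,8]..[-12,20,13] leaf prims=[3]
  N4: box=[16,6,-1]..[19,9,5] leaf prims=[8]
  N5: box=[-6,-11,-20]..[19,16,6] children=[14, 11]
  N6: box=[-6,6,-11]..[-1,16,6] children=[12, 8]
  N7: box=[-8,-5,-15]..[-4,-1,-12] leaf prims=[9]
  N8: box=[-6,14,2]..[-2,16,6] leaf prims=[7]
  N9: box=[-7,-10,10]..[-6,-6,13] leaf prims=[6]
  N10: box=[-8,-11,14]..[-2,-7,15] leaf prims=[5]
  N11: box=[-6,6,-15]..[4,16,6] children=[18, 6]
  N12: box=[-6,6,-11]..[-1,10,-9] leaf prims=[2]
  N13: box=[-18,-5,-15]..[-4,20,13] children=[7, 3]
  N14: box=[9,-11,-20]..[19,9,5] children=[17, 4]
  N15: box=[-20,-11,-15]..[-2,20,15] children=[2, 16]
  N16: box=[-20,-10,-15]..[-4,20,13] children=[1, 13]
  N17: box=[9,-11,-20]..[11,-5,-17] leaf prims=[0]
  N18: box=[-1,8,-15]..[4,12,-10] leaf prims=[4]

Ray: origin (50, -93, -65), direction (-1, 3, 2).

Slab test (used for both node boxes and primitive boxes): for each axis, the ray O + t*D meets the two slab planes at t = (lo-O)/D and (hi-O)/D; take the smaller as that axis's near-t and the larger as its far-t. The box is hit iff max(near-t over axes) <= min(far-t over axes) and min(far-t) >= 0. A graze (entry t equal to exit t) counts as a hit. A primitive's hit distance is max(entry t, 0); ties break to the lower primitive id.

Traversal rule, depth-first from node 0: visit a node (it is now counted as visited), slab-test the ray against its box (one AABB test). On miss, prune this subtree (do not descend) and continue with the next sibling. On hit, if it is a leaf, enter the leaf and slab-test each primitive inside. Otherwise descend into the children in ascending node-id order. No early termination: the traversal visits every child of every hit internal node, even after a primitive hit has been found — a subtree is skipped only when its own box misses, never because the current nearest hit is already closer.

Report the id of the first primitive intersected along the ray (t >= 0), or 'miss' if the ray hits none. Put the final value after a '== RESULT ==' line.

Trace the traversal:
N0 x:[31,70] y:[82/3,113/3] z:[45/2,40] -> hit [31,113/3], descend [5, 15]
  N5 x:[31,56] y:[82/3,109/3] z:[45/2,71/2] -> hit [31,71/2], descend [11, 14]
    N11 x:[46,56] y:[33,109/3] z:[25,71/2] -> miss, prune
    N14 x:[31,41] y:[82/3,34] z:[45/2,35] -> hit [31,34], descend [4, 17]
      N4 x:[31,34] y:[33,34] z:[32,35] -> hit [33,34] leaf, test {P8@t=33}
      N17 x:[39,41] y:[82/3,88/3] z:[45/2,24] -> miss, prune
  N15 x:[52,70] y:[82/3,113/3] z:[25,40] -> miss, prune

7 AABB tests over nodes [0, 5, 11, 14, 4, 17, 15]; 1 leaf entered; closest P8.

== RESULT ==
8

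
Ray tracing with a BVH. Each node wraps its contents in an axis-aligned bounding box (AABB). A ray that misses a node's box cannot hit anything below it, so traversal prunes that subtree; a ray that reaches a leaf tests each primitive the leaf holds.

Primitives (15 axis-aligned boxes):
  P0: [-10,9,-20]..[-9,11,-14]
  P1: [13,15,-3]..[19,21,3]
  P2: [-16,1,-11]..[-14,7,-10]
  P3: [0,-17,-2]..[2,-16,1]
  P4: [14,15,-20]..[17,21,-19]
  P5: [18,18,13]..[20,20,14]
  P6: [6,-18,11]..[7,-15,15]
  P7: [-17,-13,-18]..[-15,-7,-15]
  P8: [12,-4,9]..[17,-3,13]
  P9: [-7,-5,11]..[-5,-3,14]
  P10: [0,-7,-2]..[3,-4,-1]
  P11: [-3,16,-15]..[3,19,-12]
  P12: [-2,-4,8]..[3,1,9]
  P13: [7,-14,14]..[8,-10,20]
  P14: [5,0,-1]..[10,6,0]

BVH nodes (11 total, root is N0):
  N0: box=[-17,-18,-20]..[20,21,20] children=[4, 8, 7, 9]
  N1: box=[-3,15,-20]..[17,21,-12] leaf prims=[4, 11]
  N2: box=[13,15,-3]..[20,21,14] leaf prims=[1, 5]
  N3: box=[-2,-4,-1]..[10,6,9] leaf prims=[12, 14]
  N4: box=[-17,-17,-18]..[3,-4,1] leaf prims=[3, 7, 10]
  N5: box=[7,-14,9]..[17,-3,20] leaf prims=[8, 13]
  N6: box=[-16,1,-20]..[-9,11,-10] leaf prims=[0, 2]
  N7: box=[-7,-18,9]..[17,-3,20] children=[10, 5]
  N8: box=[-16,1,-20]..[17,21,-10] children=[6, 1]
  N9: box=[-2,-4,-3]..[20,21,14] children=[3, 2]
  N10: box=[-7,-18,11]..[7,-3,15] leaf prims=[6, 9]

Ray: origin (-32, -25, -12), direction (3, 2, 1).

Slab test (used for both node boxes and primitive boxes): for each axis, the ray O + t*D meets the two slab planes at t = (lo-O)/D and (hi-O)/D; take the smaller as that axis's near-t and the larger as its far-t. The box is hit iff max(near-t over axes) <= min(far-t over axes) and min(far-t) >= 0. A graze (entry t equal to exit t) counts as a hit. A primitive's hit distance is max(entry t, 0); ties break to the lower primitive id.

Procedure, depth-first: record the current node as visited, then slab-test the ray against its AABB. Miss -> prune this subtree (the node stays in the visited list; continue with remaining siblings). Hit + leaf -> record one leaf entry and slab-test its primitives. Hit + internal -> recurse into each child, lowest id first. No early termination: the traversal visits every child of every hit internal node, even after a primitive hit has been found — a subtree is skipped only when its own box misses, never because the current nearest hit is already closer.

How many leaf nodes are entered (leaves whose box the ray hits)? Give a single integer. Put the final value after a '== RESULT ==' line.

Traverse from the root:
N0 x:[5,52/3] y:[7/2,23] z:[-8,32] -> hit [5,52/3], descend [4, 7, 8, 9]
  N4 x:[5,35/3] y:[4,21/2] z:[-6,13] -> hit [5,21/2] leaf, test {P3(miss), P7(miss), P10(miss)}
  N7 x:[25/3,49/3] y:[7/2,11] z:[21,32] -> miss, prune
  N8 x:[16/3,49/3] y:[13,23] z:[-8,2] -> miss, prune
  N9 x:[10,52/3] y:[21/2,23] z:[9,26] -> hit [21/2,52/3], descend [2, 3]
    N2 x:[15,52/3] y:[20,23] z:[9,26] -> miss, prune
    N3 x:[10,14] y:[21/2,31/2] z:[11,21] -> hit [11,14] leaf, test {P12(miss), P14(miss)}

Visited [0, 4, 7, 8, 9, 2, 3]. Tests: 7 box, 2 leaf. Nearest: miss.

== RESULT ==
2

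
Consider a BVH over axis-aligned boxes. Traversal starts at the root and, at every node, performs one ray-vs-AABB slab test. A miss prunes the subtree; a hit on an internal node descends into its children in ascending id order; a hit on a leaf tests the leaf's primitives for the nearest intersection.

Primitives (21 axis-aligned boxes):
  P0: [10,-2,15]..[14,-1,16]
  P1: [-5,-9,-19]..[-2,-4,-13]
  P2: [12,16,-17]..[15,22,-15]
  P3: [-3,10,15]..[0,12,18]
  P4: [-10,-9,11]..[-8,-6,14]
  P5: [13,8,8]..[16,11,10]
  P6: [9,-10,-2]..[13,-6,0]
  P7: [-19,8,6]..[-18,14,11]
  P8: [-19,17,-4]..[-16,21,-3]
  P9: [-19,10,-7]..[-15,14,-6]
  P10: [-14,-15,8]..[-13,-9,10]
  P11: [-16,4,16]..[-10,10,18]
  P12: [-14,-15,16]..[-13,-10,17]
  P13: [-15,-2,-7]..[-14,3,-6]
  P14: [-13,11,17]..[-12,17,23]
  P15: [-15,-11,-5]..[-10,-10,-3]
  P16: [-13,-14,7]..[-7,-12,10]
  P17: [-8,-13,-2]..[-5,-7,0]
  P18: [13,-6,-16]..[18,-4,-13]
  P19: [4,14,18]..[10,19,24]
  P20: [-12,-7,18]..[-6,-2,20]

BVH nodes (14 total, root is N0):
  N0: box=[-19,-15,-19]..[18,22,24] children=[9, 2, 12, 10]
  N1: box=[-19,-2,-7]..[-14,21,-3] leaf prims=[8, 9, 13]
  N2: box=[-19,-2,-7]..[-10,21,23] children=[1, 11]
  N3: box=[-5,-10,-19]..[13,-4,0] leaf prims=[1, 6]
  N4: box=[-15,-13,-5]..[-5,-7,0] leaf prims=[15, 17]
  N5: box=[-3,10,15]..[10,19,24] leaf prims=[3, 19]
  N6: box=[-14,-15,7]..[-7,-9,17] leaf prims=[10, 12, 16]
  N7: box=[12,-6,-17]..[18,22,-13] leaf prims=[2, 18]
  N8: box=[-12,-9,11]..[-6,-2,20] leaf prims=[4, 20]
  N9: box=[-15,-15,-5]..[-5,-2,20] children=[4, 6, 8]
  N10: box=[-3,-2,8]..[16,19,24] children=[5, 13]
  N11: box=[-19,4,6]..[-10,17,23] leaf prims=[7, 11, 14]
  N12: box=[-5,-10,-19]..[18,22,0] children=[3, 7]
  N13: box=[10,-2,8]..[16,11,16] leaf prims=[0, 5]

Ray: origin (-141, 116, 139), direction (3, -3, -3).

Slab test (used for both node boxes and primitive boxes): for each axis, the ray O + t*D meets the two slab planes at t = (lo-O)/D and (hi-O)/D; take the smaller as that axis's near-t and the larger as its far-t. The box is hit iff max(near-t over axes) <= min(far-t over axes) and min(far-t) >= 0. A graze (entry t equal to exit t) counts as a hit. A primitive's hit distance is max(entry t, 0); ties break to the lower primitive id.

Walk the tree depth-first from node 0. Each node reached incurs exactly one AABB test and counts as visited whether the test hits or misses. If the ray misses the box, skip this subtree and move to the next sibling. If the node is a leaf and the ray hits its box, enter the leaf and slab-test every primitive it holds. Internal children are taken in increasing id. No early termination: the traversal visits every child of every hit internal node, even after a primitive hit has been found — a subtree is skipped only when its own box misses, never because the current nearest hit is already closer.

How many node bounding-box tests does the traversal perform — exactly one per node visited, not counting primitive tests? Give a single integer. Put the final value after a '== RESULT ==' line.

Trace the traversal:
N0 x:[122/3,53] y:[94/3,131/3] z:[115/3,158/3] -> hit [122/3,131/3], descend [2, 9, 10, 12]
  N2 x:[122/3,131/3] y:[95/3,118/3] z:[116/3,146/3] -> miss, prune
  N9 x:[42,136/3] y:[118/3,131/3] z:[119/3,48] -> hit [42,131/3], descend [4, 6, 8]
    N4 x:[42,136/3] y:[41,43] z:[139/3,48] -> miss, prune
    N6 x:[127/3,134/3] y:[125/3,131/3] z:[122/3,44] -> hit [127/3,131/3] leaf, test {P10(miss), P12(miss), P16@t=43}
    N8 x:[43,45] y:[118/3,125/3] z:[119/3,128/3] -> miss, prune
  N10 x:[46,157/3] y:[97/3,118/3] z:[115/3,131/3] -> miss, prune
  N12 x:[136/3,53] y:[94/3,42] z:[139/3,158/3] -> miss, prune

order=[0, 2, 9, 4, 6, 8, 10, 12]  |boxes|=8  |leaves|=1  hit=P16

== RESULT ==
8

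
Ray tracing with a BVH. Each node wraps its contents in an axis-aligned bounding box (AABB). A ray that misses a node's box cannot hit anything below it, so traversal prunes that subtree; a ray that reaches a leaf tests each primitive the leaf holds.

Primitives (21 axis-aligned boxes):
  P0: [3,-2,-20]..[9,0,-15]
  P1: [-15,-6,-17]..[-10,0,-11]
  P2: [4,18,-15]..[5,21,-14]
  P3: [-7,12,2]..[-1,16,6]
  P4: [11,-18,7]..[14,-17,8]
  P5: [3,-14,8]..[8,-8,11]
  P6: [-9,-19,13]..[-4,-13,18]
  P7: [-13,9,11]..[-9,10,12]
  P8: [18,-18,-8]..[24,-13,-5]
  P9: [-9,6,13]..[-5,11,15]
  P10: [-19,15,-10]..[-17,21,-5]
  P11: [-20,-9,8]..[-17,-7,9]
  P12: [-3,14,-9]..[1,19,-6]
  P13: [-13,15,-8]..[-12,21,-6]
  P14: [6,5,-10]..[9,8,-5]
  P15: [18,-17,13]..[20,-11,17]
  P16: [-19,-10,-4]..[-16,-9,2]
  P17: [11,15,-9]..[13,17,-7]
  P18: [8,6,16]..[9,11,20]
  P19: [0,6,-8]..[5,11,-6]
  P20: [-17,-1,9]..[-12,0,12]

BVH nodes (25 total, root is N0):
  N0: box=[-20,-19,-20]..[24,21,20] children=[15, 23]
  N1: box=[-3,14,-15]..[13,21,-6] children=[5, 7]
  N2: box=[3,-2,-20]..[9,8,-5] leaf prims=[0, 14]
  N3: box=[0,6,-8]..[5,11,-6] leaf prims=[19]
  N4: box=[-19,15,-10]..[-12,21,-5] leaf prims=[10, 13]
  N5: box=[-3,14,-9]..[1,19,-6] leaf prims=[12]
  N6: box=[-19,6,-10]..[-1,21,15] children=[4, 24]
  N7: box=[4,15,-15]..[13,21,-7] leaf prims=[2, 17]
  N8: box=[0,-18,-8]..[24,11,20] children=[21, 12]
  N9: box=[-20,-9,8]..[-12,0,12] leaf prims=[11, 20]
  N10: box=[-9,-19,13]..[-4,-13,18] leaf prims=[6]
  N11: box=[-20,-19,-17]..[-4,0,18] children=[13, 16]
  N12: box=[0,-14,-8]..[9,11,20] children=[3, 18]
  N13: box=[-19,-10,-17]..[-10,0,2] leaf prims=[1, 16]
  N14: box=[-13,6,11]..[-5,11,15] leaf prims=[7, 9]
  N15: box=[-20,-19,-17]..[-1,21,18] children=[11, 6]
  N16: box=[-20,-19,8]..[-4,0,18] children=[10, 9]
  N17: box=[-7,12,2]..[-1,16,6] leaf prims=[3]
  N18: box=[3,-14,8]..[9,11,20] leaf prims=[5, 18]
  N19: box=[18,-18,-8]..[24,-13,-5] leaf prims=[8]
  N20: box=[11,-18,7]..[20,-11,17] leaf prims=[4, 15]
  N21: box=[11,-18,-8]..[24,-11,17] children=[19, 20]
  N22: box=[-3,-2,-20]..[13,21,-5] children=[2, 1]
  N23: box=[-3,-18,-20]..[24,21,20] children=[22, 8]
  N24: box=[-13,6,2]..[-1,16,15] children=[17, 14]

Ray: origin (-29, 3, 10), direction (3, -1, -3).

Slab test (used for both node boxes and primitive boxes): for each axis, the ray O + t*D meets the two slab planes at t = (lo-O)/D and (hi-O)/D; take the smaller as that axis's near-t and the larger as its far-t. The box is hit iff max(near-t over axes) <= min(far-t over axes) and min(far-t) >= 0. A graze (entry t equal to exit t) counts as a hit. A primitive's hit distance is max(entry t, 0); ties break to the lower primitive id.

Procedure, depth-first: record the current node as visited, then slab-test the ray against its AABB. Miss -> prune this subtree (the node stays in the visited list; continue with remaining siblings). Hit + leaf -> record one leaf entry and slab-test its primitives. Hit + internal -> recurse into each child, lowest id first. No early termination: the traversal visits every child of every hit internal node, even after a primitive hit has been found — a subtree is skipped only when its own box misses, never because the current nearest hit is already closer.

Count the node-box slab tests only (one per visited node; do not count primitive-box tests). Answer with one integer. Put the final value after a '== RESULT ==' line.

Trace the traversal:
N0 x:[3,53/3] y:[-18,22] z:[-10/3,10] -> hit [3,10], descend [15, 23]
  N15 x:[3,28/3] y:[-18,22] z:[-8/3,9] -> hit [3,9], descend [6, 11]
    N6 x:[10/3,28/3] y:[-18,-3] z:[-5/3,20/3] -> miss, prune
    N11 x:[3,25/3] y:[3,22] z:[-8/3,9] -> hit [3,25/3], descend [13, 16]
      N13 x:[10/3,19/3] y:[3,13] z:[8/3,9] -> hit [10/3,19/3] leaf, test {P1(miss), P16(miss)}
      N16 x:[3,25/3] y:[3,22] z:[-8/3,2/3] -> miss, prune
  N23 x:[26/3,53/3] y:[-18,21] z:[-10/3,10] -> hit [26/3,10], descend [8, 22]
    N8 x:[29/3,53/3] y:[-8,21] z:[-10/3,6] -> miss, prune
    N22 x:[26/3,14] y:[-18,5] z:[5,10] -> miss, prune

Summary -> nodes [0, 15, 6, 11, 13, 16, 23, 8, 22]; box-tests=9; leaf-entries=1; first=miss

== RESULT ==
9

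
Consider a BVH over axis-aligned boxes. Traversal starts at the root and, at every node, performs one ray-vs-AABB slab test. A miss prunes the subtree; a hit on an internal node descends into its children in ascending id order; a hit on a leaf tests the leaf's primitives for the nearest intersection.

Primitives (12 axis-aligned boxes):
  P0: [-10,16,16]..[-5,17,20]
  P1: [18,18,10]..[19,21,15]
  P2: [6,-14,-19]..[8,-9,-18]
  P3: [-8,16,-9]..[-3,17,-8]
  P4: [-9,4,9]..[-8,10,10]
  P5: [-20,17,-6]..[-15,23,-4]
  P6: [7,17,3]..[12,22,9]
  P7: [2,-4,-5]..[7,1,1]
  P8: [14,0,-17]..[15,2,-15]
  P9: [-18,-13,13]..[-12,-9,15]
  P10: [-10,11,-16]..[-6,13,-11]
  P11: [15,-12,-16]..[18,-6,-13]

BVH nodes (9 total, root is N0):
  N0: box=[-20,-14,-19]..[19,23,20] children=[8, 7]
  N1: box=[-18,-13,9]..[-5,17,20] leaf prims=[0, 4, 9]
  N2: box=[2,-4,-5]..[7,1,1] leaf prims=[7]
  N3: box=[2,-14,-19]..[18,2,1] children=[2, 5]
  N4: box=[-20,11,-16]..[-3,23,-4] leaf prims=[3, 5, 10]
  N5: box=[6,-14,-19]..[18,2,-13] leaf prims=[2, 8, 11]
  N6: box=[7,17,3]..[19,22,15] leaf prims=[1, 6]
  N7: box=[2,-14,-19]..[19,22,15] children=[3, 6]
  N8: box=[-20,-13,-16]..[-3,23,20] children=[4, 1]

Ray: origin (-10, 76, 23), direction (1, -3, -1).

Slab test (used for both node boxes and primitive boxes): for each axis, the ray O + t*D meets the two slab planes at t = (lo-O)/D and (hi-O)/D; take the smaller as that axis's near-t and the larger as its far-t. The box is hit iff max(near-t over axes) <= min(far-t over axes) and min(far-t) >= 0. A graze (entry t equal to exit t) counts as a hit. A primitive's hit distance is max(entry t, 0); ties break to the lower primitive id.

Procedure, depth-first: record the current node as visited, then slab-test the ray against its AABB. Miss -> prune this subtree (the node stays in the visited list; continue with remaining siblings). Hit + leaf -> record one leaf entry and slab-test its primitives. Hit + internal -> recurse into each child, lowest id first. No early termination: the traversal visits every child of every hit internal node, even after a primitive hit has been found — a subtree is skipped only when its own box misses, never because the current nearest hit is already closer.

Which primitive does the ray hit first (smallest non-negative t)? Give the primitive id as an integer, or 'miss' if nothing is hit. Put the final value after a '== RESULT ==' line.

Traverse from the root:
N0 x:[-10,29] y:[53/3,30] z:[3,42] -> hit [53/3,29], descend [7, 8]
  N7 x:[12,29] y:[18,30] z:[8,42] -> hit [18,29], descend [3, 6]
    N3 x:[12,28] y:[74/3,30] z:[22,42] -> hit [74/3,28], descend [2, 5]
      N2 x:[12,17] y:[25,80/3] z:[22,28] -> miss, prune
      N5 x:[16,28] y:[74/3,30] z:[36,42] -> miss, prune
    N6 x:[17,29] y:[18,59/3] z:[8,20] -> hit [18,59/3] leaf, test {P1(miss), P6@t=18}
  N8 x:[-10,7] y:[53/3,89/3] z:[3,39] -> miss, prune

7 AABB tests over nodes [0, 7, 3, 2, 5, 6, 8]; 1 leaf entered; closest P6.

== RESULT ==
6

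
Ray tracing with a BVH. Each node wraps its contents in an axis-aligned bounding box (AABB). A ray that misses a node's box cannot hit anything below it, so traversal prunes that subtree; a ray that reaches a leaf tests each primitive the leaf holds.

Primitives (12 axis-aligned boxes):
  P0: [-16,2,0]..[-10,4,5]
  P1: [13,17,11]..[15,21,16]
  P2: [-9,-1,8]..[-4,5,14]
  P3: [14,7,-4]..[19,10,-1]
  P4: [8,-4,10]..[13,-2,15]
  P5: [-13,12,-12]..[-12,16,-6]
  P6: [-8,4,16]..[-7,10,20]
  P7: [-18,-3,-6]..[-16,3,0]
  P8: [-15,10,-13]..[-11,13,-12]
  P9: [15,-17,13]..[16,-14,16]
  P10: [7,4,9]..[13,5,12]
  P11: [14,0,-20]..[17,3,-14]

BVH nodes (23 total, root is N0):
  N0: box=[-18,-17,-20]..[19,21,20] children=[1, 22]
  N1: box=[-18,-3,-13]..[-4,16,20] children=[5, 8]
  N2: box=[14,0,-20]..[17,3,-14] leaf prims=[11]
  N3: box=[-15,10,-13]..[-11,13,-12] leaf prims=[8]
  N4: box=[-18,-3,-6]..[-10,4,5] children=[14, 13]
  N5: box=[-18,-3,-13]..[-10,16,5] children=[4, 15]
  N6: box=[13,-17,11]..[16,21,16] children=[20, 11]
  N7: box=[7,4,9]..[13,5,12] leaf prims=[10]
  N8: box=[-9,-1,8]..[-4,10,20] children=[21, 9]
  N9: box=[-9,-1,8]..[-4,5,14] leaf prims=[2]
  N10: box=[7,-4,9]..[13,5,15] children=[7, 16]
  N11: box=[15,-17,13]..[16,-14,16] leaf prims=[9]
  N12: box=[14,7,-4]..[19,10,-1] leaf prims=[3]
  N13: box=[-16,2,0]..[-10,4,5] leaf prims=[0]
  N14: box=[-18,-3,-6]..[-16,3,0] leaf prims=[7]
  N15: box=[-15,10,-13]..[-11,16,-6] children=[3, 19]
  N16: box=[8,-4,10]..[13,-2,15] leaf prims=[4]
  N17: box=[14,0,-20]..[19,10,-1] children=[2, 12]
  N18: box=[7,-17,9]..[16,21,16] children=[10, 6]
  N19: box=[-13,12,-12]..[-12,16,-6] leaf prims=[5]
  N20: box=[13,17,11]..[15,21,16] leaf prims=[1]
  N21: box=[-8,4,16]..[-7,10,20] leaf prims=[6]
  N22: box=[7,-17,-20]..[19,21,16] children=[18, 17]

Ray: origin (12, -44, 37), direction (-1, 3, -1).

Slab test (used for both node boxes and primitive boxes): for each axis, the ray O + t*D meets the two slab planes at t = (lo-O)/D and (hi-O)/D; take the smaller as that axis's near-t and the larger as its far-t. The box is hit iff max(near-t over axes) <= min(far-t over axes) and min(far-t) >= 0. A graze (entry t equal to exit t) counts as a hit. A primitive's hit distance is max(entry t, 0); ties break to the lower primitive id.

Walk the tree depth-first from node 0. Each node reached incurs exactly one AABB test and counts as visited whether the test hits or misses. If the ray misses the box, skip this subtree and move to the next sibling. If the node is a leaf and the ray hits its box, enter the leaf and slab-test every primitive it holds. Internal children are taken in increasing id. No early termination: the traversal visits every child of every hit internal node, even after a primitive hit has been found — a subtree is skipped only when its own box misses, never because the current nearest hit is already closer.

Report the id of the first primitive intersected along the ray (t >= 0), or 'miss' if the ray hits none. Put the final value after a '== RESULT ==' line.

Traverse from the root:
N0 x:[-7,30] y:[9,65/3] z:[17,57] -> hit [17,65/3], descend [1, 22]
  N1 x:[16,30] y:[41/3,20] z:[17,50] -> hit [17,20], descend [5, 8]
    N5 x:[22,30] y:[41/3,20] z:[32,50] -> miss, prune
    N8 x:[16,21] y:[43/3,18] z:[17,29] -> hit [17,18], descend [9, 21]
      N9 x:[16,21] y:[43/3,49/3] z:[23,29] -> miss, prune
      N21 x:[19,20] y:[16,18] z:[17,21] -> miss, prune
  N22 x:[-7,5] y:[9,65/3] z:[21,57] -> miss, prune

Summary -> nodes [0, 1, 5, 8, 9, 21, 22]; box-tests=7; leaf-entries=0; first=miss

== RESULT ==
miss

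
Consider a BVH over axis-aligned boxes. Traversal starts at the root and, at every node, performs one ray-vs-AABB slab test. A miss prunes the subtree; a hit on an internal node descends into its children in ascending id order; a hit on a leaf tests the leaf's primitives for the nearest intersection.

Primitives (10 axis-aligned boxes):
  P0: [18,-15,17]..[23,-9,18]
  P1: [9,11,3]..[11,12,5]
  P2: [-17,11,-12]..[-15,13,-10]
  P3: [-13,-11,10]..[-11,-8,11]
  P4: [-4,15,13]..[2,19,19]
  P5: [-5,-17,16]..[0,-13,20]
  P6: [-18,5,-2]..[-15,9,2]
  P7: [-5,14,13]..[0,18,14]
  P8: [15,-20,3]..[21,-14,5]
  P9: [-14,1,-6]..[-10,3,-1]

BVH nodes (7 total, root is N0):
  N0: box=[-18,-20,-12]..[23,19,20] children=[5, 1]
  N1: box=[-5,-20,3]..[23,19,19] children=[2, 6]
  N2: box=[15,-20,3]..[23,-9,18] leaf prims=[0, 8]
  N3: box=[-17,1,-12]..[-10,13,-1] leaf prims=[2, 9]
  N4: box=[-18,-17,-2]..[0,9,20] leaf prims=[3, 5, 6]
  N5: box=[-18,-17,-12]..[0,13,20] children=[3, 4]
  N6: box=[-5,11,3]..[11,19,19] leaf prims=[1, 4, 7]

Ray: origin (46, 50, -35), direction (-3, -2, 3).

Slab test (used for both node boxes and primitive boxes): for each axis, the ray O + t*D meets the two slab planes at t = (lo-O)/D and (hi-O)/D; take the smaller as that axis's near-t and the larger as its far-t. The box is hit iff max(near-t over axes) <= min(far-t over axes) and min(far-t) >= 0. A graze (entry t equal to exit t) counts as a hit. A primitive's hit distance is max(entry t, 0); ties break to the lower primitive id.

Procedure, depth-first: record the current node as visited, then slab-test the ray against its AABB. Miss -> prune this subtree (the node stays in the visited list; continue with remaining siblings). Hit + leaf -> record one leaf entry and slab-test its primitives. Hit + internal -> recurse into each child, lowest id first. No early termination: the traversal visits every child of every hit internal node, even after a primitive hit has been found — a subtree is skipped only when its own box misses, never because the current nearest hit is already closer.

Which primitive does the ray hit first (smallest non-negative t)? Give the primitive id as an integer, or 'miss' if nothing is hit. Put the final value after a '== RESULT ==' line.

Traverse from the root:
N0 x:[23/3,64/3] y:[31/2,35] z:[23/3,55/3] -> hit [31/2,55/3], descend [1, 5]
  N1 x:[23/3,17] y:[31/2,35] z:[38/3,18] -> hit [31/2,17], descend [2, 6]
    N2 x:[23/3,31/3] y:[59/2,35] z:[38/3,53/3] -> miss, prune
    N6 x:[35/3,17] y:[31/2,39/2] z:[38/3,18] -> hit [31/2,17] leaf, test {P1(miss), P4@t=16, P7@t=16}
  N5 x:[46/3,64/3] y:[37/2,67/2] z:[23/3,55/3] -> miss, prune

Summary -> nodes [0, 1, 2, 6, 5]; box-tests=5; leaf-entries=1; first=P4

== RESULT ==
4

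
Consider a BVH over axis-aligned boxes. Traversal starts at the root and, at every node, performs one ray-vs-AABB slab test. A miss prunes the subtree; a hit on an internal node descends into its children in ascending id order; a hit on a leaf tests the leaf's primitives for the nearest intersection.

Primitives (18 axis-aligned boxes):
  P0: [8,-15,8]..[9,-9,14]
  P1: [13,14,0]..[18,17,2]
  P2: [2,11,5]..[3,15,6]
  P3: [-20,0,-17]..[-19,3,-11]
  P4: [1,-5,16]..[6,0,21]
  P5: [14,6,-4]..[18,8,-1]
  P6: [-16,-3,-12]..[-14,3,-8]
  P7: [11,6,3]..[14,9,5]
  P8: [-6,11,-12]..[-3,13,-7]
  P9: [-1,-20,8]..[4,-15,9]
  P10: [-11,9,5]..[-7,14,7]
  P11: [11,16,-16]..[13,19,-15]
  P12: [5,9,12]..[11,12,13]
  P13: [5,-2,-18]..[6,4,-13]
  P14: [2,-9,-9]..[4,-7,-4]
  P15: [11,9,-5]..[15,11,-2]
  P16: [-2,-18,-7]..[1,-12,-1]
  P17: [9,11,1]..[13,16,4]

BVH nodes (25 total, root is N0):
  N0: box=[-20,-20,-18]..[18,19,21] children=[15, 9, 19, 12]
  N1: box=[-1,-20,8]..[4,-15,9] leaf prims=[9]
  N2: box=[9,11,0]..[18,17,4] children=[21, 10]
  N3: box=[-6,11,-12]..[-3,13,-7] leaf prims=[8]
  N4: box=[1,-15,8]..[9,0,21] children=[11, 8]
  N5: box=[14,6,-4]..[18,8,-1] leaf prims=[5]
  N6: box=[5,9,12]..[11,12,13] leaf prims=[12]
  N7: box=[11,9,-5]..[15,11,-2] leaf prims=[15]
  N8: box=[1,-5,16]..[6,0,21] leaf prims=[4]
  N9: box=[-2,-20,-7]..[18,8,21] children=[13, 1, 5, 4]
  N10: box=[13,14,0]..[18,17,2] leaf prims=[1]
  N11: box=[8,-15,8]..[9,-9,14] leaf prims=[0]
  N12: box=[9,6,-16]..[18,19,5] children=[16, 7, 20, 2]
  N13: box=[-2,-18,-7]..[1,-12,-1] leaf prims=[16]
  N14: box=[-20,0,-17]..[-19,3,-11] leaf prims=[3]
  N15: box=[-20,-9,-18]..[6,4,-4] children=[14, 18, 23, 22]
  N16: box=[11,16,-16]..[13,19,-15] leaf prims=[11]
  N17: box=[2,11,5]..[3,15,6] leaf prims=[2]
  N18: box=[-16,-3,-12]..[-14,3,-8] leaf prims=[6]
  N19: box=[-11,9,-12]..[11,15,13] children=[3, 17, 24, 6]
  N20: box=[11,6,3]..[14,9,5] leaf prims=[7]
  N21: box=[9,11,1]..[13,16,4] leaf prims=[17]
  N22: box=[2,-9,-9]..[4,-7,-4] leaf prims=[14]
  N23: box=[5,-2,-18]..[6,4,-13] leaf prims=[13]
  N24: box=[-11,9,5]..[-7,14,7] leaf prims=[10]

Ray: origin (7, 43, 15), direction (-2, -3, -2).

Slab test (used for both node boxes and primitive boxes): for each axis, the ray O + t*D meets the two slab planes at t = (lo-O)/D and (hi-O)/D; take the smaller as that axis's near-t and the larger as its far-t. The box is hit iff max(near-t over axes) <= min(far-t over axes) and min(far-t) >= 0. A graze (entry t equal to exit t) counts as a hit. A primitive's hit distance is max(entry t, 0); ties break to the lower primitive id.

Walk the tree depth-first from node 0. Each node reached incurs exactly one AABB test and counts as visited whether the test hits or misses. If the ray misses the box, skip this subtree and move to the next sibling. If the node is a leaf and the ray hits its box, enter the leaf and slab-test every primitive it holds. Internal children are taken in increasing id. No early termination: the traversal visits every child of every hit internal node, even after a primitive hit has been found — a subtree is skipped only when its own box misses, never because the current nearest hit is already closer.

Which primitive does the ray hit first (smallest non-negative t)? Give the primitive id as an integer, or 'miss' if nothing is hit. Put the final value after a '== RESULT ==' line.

Trace the traversal:
N0 x:[-11/2,27/2] y:[8,21] z:[-3,33/2] -> hit [8,27/2], descend [9, 12, 15, 19]
  N9 x:[-11/2,9/2] y:[35/3,21] z:[-3,11] -> miss, prune
  N12 x:[-11/2,-1] y:[8,37/3] z:[5,31/2] -> miss, prune
  N15 x:[1/2,27/2] y:[13,52/3] z:[19/2,33/2] -> hit [13,27/2], descend [14, 18, 22, 23]
    N14 x:[13,27/2] y:[40/3,43/3] z:[13,16] -> hit [40/3,27/2] leaf, test {P3@t=40/3}
    N18 x:[21/2,23/2] y:[40/3,46/3] z:[23/2,27/2] -> miss, prune
    N22 x:[3/2,5/2] y:[50/3,52/3] z:[19/2,12] -> miss, prune
    N23 x:[1/2,1] y:[13,15] z:[14,33/2] -> miss, prune
  N19 x:[-2,9] y:[28/3,34/3] z:[1,27/2] -> miss, prune

9 AABB tests over nodes [0, 9, 12, 15, 14, 18, 22, 23, 19]; 1 leaf entered; closest P3.

== RESULT ==
3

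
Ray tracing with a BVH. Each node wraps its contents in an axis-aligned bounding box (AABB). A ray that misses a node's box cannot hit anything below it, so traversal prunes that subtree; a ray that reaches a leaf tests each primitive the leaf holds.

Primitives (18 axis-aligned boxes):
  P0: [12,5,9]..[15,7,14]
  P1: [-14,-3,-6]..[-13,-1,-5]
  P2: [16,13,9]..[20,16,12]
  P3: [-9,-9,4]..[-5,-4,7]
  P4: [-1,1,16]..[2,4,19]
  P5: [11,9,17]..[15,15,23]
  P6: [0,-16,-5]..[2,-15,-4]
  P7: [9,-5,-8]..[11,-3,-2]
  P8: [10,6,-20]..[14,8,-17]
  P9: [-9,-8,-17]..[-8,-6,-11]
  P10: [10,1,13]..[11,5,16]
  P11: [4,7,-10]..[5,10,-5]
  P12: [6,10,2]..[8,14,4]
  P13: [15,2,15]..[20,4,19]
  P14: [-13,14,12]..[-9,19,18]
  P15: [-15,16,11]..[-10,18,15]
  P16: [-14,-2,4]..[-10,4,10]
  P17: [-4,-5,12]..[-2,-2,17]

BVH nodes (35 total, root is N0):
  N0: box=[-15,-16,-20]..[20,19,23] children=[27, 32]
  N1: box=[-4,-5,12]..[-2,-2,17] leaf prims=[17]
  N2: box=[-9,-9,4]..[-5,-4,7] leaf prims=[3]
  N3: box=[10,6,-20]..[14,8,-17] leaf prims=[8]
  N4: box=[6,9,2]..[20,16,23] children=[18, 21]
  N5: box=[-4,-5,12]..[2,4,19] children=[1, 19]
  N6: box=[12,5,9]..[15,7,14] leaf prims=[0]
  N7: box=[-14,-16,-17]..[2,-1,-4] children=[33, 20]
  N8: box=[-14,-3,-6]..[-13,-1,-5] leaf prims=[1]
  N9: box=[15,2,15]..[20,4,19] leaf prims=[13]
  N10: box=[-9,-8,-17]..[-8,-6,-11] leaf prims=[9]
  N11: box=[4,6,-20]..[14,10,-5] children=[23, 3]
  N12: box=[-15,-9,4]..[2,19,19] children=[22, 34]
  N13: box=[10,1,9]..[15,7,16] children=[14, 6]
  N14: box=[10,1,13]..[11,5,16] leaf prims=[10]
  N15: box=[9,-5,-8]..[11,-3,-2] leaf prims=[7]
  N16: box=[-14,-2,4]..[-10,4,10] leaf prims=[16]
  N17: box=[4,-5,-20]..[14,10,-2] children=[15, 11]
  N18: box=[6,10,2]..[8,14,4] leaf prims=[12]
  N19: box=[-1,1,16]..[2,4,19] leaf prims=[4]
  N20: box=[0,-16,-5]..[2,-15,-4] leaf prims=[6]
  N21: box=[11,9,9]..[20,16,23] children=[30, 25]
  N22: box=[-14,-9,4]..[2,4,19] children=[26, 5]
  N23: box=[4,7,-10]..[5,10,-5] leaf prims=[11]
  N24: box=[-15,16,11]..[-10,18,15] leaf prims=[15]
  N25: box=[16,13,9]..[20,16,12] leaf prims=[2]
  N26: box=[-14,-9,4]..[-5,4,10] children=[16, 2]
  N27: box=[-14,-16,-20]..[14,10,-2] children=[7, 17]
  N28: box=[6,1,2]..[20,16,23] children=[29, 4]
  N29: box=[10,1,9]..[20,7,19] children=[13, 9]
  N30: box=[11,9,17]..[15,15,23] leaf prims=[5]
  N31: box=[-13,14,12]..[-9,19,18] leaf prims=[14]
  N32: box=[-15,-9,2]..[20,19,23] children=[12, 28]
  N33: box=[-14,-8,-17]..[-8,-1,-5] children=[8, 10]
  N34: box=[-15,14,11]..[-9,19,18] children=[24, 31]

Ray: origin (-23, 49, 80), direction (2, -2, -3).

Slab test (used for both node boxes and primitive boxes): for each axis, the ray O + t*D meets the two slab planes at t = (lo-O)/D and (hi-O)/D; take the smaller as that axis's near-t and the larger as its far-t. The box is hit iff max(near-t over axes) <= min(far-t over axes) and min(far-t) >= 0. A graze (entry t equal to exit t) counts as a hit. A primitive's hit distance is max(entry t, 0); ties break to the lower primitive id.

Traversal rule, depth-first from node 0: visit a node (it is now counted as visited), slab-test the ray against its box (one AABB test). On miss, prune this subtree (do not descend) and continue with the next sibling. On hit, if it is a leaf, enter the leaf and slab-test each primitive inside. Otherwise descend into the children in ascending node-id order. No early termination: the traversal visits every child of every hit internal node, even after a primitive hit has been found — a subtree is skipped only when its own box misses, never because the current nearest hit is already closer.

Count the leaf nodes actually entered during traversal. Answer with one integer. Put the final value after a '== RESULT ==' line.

Traverse from the root:
N0 x:[4,43/2] y:[15,65/2] z:[19,100/3] -> hit [19,43/2], descend [27, 32]
  N27 x:[9/2,37/2] y:[39/2,65/2] z:[82/3,100/3] -> miss, prune
  N32 x:[4,43/2] y:[15,29] z:[19,26] -> hit [19,43/2], descend [12, 28]
    N12 x:[4,25/2] y:[15,29] z:[61/3,76/3] -> miss, prune
    N28 x:[29/2,43/2] y:[33/2,24] z:[19,26] -> hit [19,43/2], descend [4, 29]
      N4 x:[29/2,43/2] y:[33/2,20] z:[19,26] -> hit [19,20], descend [18, 21]
        N18 x:[29/2,31/2] y:[35/2,39/2] z:[76/3,26] -> miss, prune
        N21 x:[17,43/2] y:[33/2,20] z:[19,71/3] -> hit [19,20], descend [25, 30]
          N25 x:[39/2,43/2] y:[33/2,18] z:[68/3,71/3] -> miss, prune
          N30 x:[17,19] y:[17,20] z:[19,21] -> hit [19,19] leaf, test {P5@t=19}
      N29 x:[33/2,43/2] y:[21,24] z:[61/3,71/3] -> hit [21,43/2], descend [9, 13]
        N9 x:[19,43/2] y:[45/2,47/2] z:[61/3,65/3] -> miss, prune
        N13 x:[33/2,19] y:[21,24] z:[64/3,71/3] -> miss, prune

13 AABB tests over nodes [0, 27, 32, 12, 28, 4, 18, 21, 25, 30, 29, 9, 13]; 1 leaf entered; closest P5.

== RESULT ==
1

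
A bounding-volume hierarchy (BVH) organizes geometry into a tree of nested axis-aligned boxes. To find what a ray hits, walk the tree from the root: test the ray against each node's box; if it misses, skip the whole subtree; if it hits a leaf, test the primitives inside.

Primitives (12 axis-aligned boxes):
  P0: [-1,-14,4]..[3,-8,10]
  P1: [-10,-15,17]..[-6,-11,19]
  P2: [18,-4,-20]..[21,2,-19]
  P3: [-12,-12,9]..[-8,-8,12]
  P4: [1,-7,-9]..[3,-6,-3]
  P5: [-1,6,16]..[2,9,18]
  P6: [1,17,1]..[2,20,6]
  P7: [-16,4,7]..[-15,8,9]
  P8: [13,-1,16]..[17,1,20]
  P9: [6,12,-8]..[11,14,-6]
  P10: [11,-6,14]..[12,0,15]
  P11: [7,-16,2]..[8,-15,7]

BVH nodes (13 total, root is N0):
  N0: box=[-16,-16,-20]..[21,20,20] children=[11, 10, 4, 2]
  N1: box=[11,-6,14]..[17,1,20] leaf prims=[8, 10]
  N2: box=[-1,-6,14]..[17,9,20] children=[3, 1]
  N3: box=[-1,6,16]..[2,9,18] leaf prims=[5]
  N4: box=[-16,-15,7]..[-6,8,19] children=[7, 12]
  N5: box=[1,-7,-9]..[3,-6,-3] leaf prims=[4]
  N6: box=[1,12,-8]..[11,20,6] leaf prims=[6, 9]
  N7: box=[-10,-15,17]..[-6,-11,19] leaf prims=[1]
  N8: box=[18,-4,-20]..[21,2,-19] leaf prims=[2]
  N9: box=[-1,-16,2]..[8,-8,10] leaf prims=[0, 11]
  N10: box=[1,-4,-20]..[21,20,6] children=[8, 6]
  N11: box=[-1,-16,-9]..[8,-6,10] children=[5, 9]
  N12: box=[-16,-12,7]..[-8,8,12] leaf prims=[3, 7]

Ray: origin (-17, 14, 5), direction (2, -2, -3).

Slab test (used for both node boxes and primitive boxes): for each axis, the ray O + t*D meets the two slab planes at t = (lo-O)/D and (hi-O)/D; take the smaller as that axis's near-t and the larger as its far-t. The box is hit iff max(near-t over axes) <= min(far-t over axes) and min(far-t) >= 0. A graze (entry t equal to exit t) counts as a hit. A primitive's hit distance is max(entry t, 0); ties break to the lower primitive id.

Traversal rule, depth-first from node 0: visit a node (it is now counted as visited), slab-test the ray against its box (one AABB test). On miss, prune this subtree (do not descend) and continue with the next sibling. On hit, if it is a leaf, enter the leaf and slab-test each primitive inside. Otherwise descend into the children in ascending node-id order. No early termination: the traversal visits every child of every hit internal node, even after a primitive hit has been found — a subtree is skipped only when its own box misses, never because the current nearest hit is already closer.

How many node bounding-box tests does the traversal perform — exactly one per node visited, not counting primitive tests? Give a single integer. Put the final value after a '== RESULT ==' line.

Traverse from the root:
N0 x:[1/2,19] y:[-3,15] z:[-5,25/3] -> hit [1/2,25/3], descend [2, 4, 10, 11]
  N2 x:[8,17] y:[5/2,10] z:[-5,-3] -> miss, prune
  N4 x:[1/2,11/2] y:[3,29/2] z:[-14/3,-2/3] -> miss, prune
  N10 x:[9,19] y:[-3,9] z:[-1/3,25/3] -> miss, prune
  N11 x:[8,25/2] y:[10,15] z:[-5/3,14/3] -> miss, prune

Summary -> nodes [0, 2, 4, 10, 11]; box-tests=5; leaf-entries=0; first=miss

== RESULT ==
5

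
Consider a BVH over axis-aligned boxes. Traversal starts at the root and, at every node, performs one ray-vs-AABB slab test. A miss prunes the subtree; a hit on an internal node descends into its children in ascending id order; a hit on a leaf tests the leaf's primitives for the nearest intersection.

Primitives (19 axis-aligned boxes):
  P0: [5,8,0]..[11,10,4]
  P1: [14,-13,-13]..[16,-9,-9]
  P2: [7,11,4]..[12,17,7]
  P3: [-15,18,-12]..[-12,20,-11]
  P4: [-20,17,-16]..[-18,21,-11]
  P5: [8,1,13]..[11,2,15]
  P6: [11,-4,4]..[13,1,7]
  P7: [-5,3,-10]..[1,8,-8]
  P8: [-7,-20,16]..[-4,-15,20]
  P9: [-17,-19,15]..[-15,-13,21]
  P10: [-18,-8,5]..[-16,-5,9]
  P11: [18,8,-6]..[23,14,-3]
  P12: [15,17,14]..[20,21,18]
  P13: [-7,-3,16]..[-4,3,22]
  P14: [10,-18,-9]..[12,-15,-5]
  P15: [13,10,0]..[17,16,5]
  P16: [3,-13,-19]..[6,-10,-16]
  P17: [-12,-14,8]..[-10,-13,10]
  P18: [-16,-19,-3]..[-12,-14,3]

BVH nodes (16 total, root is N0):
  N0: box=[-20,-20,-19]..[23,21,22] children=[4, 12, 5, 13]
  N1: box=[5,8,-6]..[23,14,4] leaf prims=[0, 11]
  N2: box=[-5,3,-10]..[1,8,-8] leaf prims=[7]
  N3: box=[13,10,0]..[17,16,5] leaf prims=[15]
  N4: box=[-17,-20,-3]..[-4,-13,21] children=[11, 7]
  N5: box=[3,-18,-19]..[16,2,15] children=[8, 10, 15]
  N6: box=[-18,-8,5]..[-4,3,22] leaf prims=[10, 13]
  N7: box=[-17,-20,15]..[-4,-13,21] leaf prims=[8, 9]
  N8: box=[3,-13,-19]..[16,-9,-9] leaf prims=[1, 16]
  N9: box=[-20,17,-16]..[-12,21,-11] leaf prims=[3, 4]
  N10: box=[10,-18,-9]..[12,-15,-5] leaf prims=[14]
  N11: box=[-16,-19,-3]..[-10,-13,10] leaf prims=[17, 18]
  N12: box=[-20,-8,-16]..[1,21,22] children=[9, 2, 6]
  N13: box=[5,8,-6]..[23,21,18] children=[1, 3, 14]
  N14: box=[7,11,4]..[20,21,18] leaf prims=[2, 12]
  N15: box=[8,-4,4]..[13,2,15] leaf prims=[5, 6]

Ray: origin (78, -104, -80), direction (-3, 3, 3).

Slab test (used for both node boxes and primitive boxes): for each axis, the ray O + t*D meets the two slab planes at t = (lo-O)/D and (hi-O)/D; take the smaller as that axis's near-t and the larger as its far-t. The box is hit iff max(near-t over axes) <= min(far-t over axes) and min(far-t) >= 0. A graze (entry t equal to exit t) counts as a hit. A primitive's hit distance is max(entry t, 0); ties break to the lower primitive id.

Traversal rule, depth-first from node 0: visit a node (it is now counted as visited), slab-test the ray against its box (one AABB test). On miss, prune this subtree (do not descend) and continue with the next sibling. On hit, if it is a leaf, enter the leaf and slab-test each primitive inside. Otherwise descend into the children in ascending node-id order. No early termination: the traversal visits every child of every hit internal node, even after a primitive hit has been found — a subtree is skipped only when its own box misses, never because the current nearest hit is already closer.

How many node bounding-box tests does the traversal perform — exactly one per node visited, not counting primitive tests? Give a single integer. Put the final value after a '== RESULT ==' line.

Walk:
N0 x:[55/3,98/3] y:[28,125/3] z:[61/3,34] -> hit [28,98/3], descend [4, 5, 12, 13]
  N4 x:[82/3,95/3] y:[28,91/3] z:[77/3,101/3] -> hit [28,91/3], descend [7, 11]
    N7 x:[82/3,95/3] y:[28,91/3] z:[95/3,101/3] -> miss, prune
    N11 x:[88/3,94/3] y:[85/3,91/3] z:[77/3,30] -> hit [88/3,30] leaf, test {P17@t=30, P18(miss)}
  N5 x:[62/3,25] y:[86/3,106/3] z:[61/3,95/3] -> miss, prune
  N12 x:[77/3,98/3] y:[32,125/3] z:[64/3,34] -> hit [32,98/3], descend [2, 6, 9]
    N2 x:[77/3,83/3] y:[107/3,112/3] z:[70/3,24] -> miss, prune
    N6 x:[82/3,32] y:[32,107/3] z:[85/3,34] -> hit [32,32] leaf, test {P10(miss), P13(miss)}
    N9 x:[30,98/3] y:[121/3,125/3] z:[64/3,23] -> miss, prune
  N13 x:[55/3,73/3] y:[112/3,125/3] z:[74/3,98/3] -> miss, prune

10 AABB tests over nodes [0, 4, 7, 11, 5, 12, 2, 6, 9, 13]; 2 leaves entered; closest P17.

== RESULT ==
10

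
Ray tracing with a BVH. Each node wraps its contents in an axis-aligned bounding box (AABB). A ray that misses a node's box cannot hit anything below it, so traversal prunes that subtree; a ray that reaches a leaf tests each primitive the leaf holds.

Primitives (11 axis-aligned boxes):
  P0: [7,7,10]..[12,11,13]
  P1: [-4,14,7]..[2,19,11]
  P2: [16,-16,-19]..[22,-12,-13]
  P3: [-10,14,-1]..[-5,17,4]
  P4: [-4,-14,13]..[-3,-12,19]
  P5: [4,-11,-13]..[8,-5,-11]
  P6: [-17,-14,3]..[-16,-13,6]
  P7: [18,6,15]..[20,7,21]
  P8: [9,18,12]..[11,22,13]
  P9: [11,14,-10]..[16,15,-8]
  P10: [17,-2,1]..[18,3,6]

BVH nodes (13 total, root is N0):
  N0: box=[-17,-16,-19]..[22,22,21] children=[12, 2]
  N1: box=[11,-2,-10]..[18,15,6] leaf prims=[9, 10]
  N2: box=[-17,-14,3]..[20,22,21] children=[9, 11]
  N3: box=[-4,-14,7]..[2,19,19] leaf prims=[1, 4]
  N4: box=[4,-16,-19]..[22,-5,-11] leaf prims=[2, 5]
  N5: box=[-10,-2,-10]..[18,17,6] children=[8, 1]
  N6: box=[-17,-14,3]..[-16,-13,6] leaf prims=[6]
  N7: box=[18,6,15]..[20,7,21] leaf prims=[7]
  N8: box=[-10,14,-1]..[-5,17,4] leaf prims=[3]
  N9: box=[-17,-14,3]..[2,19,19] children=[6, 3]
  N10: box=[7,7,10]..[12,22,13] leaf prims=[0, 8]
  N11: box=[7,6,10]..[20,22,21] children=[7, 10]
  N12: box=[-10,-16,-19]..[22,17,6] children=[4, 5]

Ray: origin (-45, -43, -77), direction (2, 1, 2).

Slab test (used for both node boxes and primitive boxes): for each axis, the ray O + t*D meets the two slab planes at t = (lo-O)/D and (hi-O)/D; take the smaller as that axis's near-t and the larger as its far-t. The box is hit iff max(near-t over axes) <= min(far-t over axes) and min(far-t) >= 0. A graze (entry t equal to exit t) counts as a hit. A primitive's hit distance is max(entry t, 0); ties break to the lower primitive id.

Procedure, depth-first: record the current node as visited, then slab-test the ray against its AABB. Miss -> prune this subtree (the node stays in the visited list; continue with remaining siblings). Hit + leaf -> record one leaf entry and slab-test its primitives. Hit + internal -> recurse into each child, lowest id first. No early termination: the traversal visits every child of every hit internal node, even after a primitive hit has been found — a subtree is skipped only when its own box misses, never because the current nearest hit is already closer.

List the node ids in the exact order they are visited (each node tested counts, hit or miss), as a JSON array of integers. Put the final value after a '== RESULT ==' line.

Trace the traversal:
N0 x:[14,67/2] y:[27,65] z:[29,49] -> hit [29,67/2], descend [2, 12]
  N2 x:[14,65/2] y:[29,65] z:[40,49] -> miss, prune
  N12 x:[35/2,67/2] y:[27,60] z:[29,83/2] -> hit [29,67/2], descend [4, 5]
    N4 x:[49/2,67/2] y:[27,38] z:[29,33] -> hit [29,33] leaf, test {P2@t=61/2, P5(miss)}
    N5 x:[35/2,63/2] y:[41,60] z:[67/2,83/2] -> miss, prune

Visited [0, 2, 12, 4, 5]. Tests: 5 box, 1 leaf. Nearest: P2.

== RESULT ==
[0, 2, 12, 4, 5]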